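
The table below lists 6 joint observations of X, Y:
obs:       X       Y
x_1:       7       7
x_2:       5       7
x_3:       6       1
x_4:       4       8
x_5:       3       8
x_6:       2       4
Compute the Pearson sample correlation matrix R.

Step 1 — column means:
  mean(X) = (7 + 5 + 6 + 4 + 3 + 2) / 6 = 27/6 = 4.5
  mean(Y) = (7 + 7 + 1 + 8 + 8 + 4) / 6 = 35/6 = 5.8333

Step 2 — sample variances and covariances s[i,j] = (1/(n-1)) · Σ_k (x_{k,i} - mean_i) · (x_{k,j} - mean_j), with n-1 = 5:
  s[X,X] = ((2.5)·(2.5) + (0.5)·(0.5) + (1.5)·(1.5) + (-0.5)·(-0.5) + (-1.5)·(-1.5) + (-2.5)·(-2.5)) / 5 = 17.5/5 = 3.5
  s[X,Y] = ((2.5)·(1.1667) + (0.5)·(1.1667) + (1.5)·(-4.8333) + (-0.5)·(2.1667) + (-1.5)·(2.1667) + (-2.5)·(-1.8333)) / 5 = -3.5/5 = -0.7
  s[Y,Y] = ((1.1667)·(1.1667) + (1.1667)·(1.1667) + (-4.8333)·(-4.8333) + (2.1667)·(2.1667) + (2.1667)·(2.1667) + (-1.8333)·(-1.8333)) / 5 = 38.8333/5 = 7.7667
  Sample standard deviations s_i = √(s[i,i]):
  s(X) = √(3.5) = 1.8708
  s(Y) = √(7.7667) = 2.7869

Step 3 — r_{ij} = s_{ij} / (s_i · s_j):
  r[X,X] = 1 (diagonal).
  r[X,Y] = -0.7 / (1.8708 · 2.7869) = -0.7 / 5.2138 = -0.1343
  r[Y,Y] = 1 (diagonal).

R is symmetric with unit diagonal. Assembling:

R = [[1, -0.1343],
 [-0.1343, 1]]


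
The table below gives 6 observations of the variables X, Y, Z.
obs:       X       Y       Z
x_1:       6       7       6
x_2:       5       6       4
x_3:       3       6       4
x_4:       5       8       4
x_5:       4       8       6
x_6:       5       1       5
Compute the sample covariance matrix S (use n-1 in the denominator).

Step 1 — column means:
  mean(X) = (6 + 5 + 3 + 5 + 4 + 5) / 6 = 28/6 = 4.6667
  mean(Y) = (7 + 6 + 6 + 8 + 8 + 1) / 6 = 36/6 = 6
  mean(Z) = (6 + 4 + 4 + 4 + 6 + 5) / 6 = 29/6 = 4.8333

Step 2 — sample covariance S[i,j] = (1/(n-1)) · Σ_k (x_{k,i} - mean_i) · (x_{k,j} - mean_j), with n-1 = 5.
  S[X,X] = ((1.3333)·(1.3333) + (0.3333)·(0.3333) + (-1.6667)·(-1.6667) + (0.3333)·(0.3333) + (-0.6667)·(-0.6667) + (0.3333)·(0.3333)) / 5 = 5.3333/5 = 1.0667
  S[X,Y] = ((1.3333)·(1) + (0.3333)·(0) + (-1.6667)·(0) + (0.3333)·(2) + (-0.6667)·(2) + (0.3333)·(-5)) / 5 = -1/5 = -0.2
  S[X,Z] = ((1.3333)·(1.1667) + (0.3333)·(-0.8333) + (-1.6667)·(-0.8333) + (0.3333)·(-0.8333) + (-0.6667)·(1.1667) + (0.3333)·(0.1667)) / 5 = 1.6667/5 = 0.3333
  S[Y,Y] = ((1)·(1) + (0)·(0) + (0)·(0) + (2)·(2) + (2)·(2) + (-5)·(-5)) / 5 = 34/5 = 6.8
  S[Y,Z] = ((1)·(1.1667) + (0)·(-0.8333) + (0)·(-0.8333) + (2)·(-0.8333) + (2)·(1.1667) + (-5)·(0.1667)) / 5 = 1/5 = 0.2
  S[Z,Z] = ((1.1667)·(1.1667) + (-0.8333)·(-0.8333) + (-0.8333)·(-0.8333) + (-0.8333)·(-0.8333) + (1.1667)·(1.1667) + (0.1667)·(0.1667)) / 5 = 4.8333/5 = 0.9667

S is symmetric (S[j,i] = S[i,j]). Assembling:

S = [[1.0667, -0.2, 0.3333],
 [-0.2, 6.8, 0.2],
 [0.3333, 0.2, 0.9667]]


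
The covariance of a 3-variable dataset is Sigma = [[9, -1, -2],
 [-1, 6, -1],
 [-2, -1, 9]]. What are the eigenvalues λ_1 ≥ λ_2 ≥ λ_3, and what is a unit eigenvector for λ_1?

Step 1 — characteristic polynomial p(λ) = det(λI - Sigma) = λ³ - tr·λ² + c_1·λ - det, where tr = trace, c_1 = sum of the principal 2×2 minors, det = det(Sigma):
  tr = 9 + 6 + 9 = 24,
  c_1 = (9·6 - (-1)²) + (9·9 - (-2)²) + (6·9 - (-1)²) = 53 + 77 + 53 = 183,
  det = 9·(6·9 - (-1)²) - (-1)·((-1)·9 - (-1)·(-2)) + (-2)·((-1)·(-1) - 6·(-2)) = 9·(53) - (-1)·(-11) + (-2)·(13) = 440.
  So p(λ) = λ³ - 24λ² + 183λ - 440.
Step 2 — look for an integer root (rational root theorem: any rational root is an integer divisor of 440). Testing λ = 5:
  p(5) = 125 - 600 + 915 - 440 = 0  ✓
  Dividing out (λ - 5): p(λ) = (λ - 5)(λ² - 19λ + 88).
Step 3 — remaining eigenvalues from the quadratic λ² - 19λ + 88 = 0:
  Δ = 19² - 4·88 = 361 - 352 = 9,  λ = (19 ± √9)/2 = (19 ± 3)/2 = 11 or 8.
  Sorted: λ_1 = 11,  λ_2 = 8,  λ_3 = 5  (check: sum = 24 = tr ✓).

Step 4 — unit eigenvector for λ_1 = 11: v spans the null space of (Sigma - λ_1 I), whose rows are
  r_1 = (-2, -1, -2),  r_2 = (-1, -5, -1),  r_3 = (-2, -1, -2).
  v is orthogonal to every row, so take v ∝ r_1 × r_2 = ((-1)·(-1) - (-2)·(-5), (-2)·(-1) - (-2)·(-1), (-2)·(-5) - (-1)·(-1)) = (-9, 0, 9).
  Rescale (divide by 9; multiply by -1 so the first nonzero entry is positive): u = (1, 0, -1).
  ||u|| = √((1)² + (0)² + (-1)²) = √(2) ≈ 1.4142,  v_1 = u/||u|| ≈ (0.7071, 0, -0.7071) (||v_1|| = 1).

λ_1 = 11,  λ_2 = 8,  λ_3 = 5;  v_1 ≈ (0.7071, 0, -0.7071)


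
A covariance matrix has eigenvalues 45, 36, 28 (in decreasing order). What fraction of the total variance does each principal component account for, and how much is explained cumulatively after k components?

Step 1 — total variance = trace(Sigma) = Σ λ_i = 45 + 36 + 28 = 109.

Step 2 — fraction explained by component i = λ_i / Σ λ:
  PC1: 45/109 = 0.4128
  PC2: 36/109 = 0.3303
  PC3: 28/109 = 0.2569

Step 3 — cumulative fraction after k components = (λ_1 + ... + λ_k) / Σ λ:
  k = 1: 45/109 = 0.4128
  k = 2: (45 + 36)/109 = 81/109 = 0.7431
  k = 3: (45 + 36 + 28)/109 = 109/109 = 1

Summary (fraction, with percent):

explained: PC1 0.4128 (41.28%), PC2 0.3303 (33.03%), PC3 0.2569 (25.69%);  cumulative: 0.4128, 0.7431, 1


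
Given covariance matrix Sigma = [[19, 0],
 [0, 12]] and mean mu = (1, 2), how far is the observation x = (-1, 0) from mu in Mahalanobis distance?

Step 1 — centre the observation: (x - mu) = (-2, -2).

Step 2 — invert Sigma. det(Sigma) = 19·12 - (0)² = 228.
  Sigma^{-1} = (1/det) · [[d, -b], [-b, a]] = [[0.0526, 0],
 [0, 0.0833]].

Step 3 — form the quadratic (x - mu)^T · Sigma^{-1} · (x - mu):
  Sigma^{-1} · (x - mu) = (-0.1053, -0.1667).
  (x - mu)^T · [Sigma^{-1} · (x - mu)] = (-2)·(-0.1053) + (-2)·(-0.1667) = 0.5439.

Step 4 — take square root: d = √(0.5439) ≈ 0.7375.

d(x, mu) = √(0.5439) ≈ 0.7375


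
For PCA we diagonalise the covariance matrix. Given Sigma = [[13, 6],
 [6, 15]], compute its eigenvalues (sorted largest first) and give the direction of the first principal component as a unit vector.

Step 1 — characteristic polynomial of 2×2 Sigma:
  det(Sigma - λI) = λ² - trace · λ + det = 0.
  trace = 13 + 15 = 28, det = 13·15 - (6)² = 159.
Step 2 — discriminant:
  Δ = trace² - 4·det = 784 - 636 = 148.
Step 3 — eigenvalues:
  λ = (trace ± √Δ)/2 = (28 ± 12.1655)/2,
  λ_1 = 20.0828,  λ_2 = 7.9172.

Step 4 — unit eigenvector for λ_1: solve (Sigma - λ_1 I)v = 0. First row:
  (13 - 20.0828)·v_x + (6)·v_y = 0, i.e. (-7.0828)·v_x + (6)·v_y = 0,
  so v ∝ (b, λ_1 - a) = (6, 7.0828) = u.
  ||u|| = √((6)² + (7.0828)²) = √(86.1655) ≈ 9.2825,
  v_1 = u/||u|| ≈ (0.6464, 0.763) (||v_1|| = 1).

λ_1 = 20.0828,  λ_2 = 7.9172;  v_1 ≈ (0.6464, 0.763)


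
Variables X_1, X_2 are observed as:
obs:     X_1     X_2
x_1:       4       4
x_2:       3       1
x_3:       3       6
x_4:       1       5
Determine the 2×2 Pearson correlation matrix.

Step 1 — column means:
  mean(X_1) = (4 + 3 + 3 + 1) / 4 = 11/4 = 2.75
  mean(X_2) = (4 + 1 + 6 + 5) / 4 = 16/4 = 4

Step 2 — sample variances and covariances s[i,j] = (1/(n-1)) · Σ_k (x_{k,i} - mean_i) · (x_{k,j} - mean_j), with n-1 = 3:
  s[X_1,X_1] = ((1.25)·(1.25) + (0.25)·(0.25) + (0.25)·(0.25) + (-1.75)·(-1.75)) / 3 = 4.75/3 = 1.5833
  s[X_1,X_2] = ((1.25)·(0) + (0.25)·(-3) + (0.25)·(2) + (-1.75)·(1)) / 3 = -2/3 = -0.6667
  s[X_2,X_2] = ((0)·(0) + (-3)·(-3) + (2)·(2) + (1)·(1)) / 3 = 14/3 = 4.6667
  Sample standard deviations s_i = √(s[i,i]):
  s(X_1) = √(1.5833) = 1.2583
  s(X_2) = √(4.6667) = 2.1602

Step 3 — r_{ij} = s_{ij} / (s_i · s_j):
  r[X_1,X_1] = 1 (diagonal).
  r[X_1,X_2] = -0.6667 / (1.2583 · 2.1602) = -0.6667 / 2.7183 = -0.2453
  r[X_2,X_2] = 1 (diagonal).

R is symmetric with unit diagonal. Assembling:

R = [[1, -0.2453],
 [-0.2453, 1]]


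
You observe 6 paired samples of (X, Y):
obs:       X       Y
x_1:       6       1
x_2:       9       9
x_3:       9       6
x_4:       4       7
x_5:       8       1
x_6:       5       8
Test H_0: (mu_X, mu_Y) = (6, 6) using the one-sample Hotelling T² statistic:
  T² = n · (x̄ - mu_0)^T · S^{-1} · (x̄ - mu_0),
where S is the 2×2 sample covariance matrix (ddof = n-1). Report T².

Step 1 — sample mean vector:
  mean(X) = (6 + 9 + 9 + 4 + 8 + 5) / 6 = 41/6 = 6.8333
  mean(Y) = (1 + 9 + 6 + 7 + 1 + 8) / 6 = 32/6 = 5.3333
  x̄ = (6.8333, 5.3333),  deviation x̄ - mu_0 = (6.8333, 5.3333) - (6, 6) = (0.8333, -0.6667).

Step 2 — sample covariance matrix, S[i,j] = (1/(n-1)) · Σ_k (x_{k,i} - mean_i) · (x_{k,j} - mean_j), divisor n-1 = 5:
  S[X,X] = ((-0.8333)·(-0.8333) + (2.1667)·(2.1667) + (2.1667)·(2.1667) + (-2.8333)·(-2.8333) + (1.1667)·(1.1667) + (-1.8333)·(-1.8333)) / 5 = 22.8333/5 = 4.5667
  S[X,Y] = ((-0.8333)·(-4.3333) + (2.1667)·(3.6667) + (2.1667)·(0.6667) + (-2.8333)·(1.6667) + (1.1667)·(-4.3333) + (-1.8333)·(2.6667)) / 5 = -1.6667/5 = -0.3333
  S[Y,Y] = ((-4.3333)·(-4.3333) + (3.6667)·(3.6667) + (0.6667)·(0.6667) + (1.6667)·(1.6667) + (-4.3333)·(-4.3333) + (2.6667)·(2.6667)) / 5 = 61.3333/5 = 12.2667
  S = [[4.5667, -0.3333],
 [-0.3333, 12.2667]].

Step 3 — invert S. det(S) = 4.5667·12.2667 - (-0.3333)² = 55.9067.
  S^{-1} = (1/det) · [[d, -b], [-b, a]] = [[0.2194, 0.006],
 [0.006, 0.0817]].

Step 4 — quadratic form (x̄ - mu_0)^T · S^{-1} · (x̄ - mu_0):
  S^{-1} · (x̄ - mu_0) = (0.1789, -0.0495),
  (x̄ - mu_0)^T · [...] = (0.8333)·(0.1789) + (-0.6667)·(-0.0495) = 0.182.

Step 5 — scale by n: T² = 6 · 0.182 = 1.0923.

T² ≈ 1.0923


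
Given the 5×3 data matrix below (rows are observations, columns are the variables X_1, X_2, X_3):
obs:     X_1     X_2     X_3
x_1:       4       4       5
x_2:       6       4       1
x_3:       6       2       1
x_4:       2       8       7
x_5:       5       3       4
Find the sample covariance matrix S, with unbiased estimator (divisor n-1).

Step 1 — column means:
  mean(X_1) = (4 + 6 + 6 + 2 + 5) / 5 = 23/5 = 4.6
  mean(X_2) = (4 + 4 + 2 + 8 + 3) / 5 = 21/5 = 4.2
  mean(X_3) = (5 + 1 + 1 + 7 + 4) / 5 = 18/5 = 3.6

Step 2 — sample covariance S[i,j] = (1/(n-1)) · Σ_k (x_{k,i} - mean_i) · (x_{k,j} - mean_j), with n-1 = 4.
  S[X_1,X_1] = ((-0.6)·(-0.6) + (1.4)·(1.4) + (1.4)·(1.4) + (-2.6)·(-2.6) + (0.4)·(0.4)) / 4 = 11.2/4 = 2.8
  S[X_1,X_2] = ((-0.6)·(-0.2) + (1.4)·(-0.2) + (1.4)·(-2.2) + (-2.6)·(3.8) + (0.4)·(-1.2)) / 4 = -13.6/4 = -3.4
  S[X_1,X_3] = ((-0.6)·(1.4) + (1.4)·(-2.6) + (1.4)·(-2.6) + (-2.6)·(3.4) + (0.4)·(0.4)) / 4 = -16.8/4 = -4.2
  S[X_2,X_2] = ((-0.2)·(-0.2) + (-0.2)·(-0.2) + (-2.2)·(-2.2) + (3.8)·(3.8) + (-1.2)·(-1.2)) / 4 = 20.8/4 = 5.2
  S[X_2,X_3] = ((-0.2)·(1.4) + (-0.2)·(-2.6) + (-2.2)·(-2.6) + (3.8)·(3.4) + (-1.2)·(0.4)) / 4 = 18.4/4 = 4.6
  S[X_3,X_3] = ((1.4)·(1.4) + (-2.6)·(-2.6) + (-2.6)·(-2.6) + (3.4)·(3.4) + (0.4)·(0.4)) / 4 = 27.2/4 = 6.8

S is symmetric (S[j,i] = S[i,j]). Assembling:

S = [[2.8, -3.4, -4.2],
 [-3.4, 5.2, 4.6],
 [-4.2, 4.6, 6.8]]


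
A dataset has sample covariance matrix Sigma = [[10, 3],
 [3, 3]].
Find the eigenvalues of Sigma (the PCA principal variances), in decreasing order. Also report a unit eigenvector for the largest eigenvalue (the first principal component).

Step 1 — characteristic polynomial of 2×2 Sigma:
  det(Sigma - λI) = λ² - trace · λ + det = 0.
  trace = 10 + 3 = 13, det = 10·3 - (3)² = 21.
Step 2 — discriminant:
  Δ = trace² - 4·det = 169 - 84 = 85.
Step 3 — eigenvalues:
  λ = (trace ± √Δ)/2 = (13 ± 9.2195)/2,
  λ_1 = 11.1098,  λ_2 = 1.8902.

Step 4 — unit eigenvector for λ_1: solve (Sigma - λ_1 I)v = 0. First row:
  (10 - 11.1098)·v_x + (3)·v_y = 0, i.e. (-1.1098)·v_x + (3)·v_y = 0,
  so v ∝ (b, λ_1 - a) = (3, 1.1098) = u.
  ||u|| = √((3)² + (1.1098)²) = √(10.2316) ≈ 3.1987,
  v_1 = u/||u|| ≈ (0.9379, 0.3469) (||v_1|| = 1).

λ_1 = 11.1098,  λ_2 = 1.8902;  v_1 ≈ (0.9379, 0.3469)


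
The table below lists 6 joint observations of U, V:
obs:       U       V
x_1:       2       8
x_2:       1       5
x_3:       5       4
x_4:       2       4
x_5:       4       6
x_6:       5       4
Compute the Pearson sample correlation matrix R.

Step 1 — column means:
  mean(U) = (2 + 1 + 5 + 2 + 4 + 5) / 6 = 19/6 = 3.1667
  mean(V) = (8 + 5 + 4 + 4 + 6 + 4) / 6 = 31/6 = 5.1667

Step 2 — sample variances and covariances s[i,j] = (1/(n-1)) · Σ_k (x_{k,i} - mean_i) · (x_{k,j} - mean_j), with n-1 = 5:
  s[U,U] = ((-1.1667)·(-1.1667) + (-2.1667)·(-2.1667) + (1.8333)·(1.8333) + (-1.1667)·(-1.1667) + (0.8333)·(0.8333) + (1.8333)·(1.8333)) / 5 = 14.8333/5 = 2.9667
  s[U,V] = ((-1.1667)·(2.8333) + (-2.1667)·(-0.1667) + (1.8333)·(-1.1667) + (-1.1667)·(-1.1667) + (0.8333)·(0.8333) + (1.8333)·(-1.1667)) / 5 = -5.1667/5 = -1.0333
  s[V,V] = ((2.8333)·(2.8333) + (-0.1667)·(-0.1667) + (-1.1667)·(-1.1667) + (-1.1667)·(-1.1667) + (0.8333)·(0.8333) + (-1.1667)·(-1.1667)) / 5 = 12.8333/5 = 2.5667
  Sample standard deviations s_i = √(s[i,i]):
  s(U) = √(2.9667) = 1.7224
  s(V) = √(2.5667) = 1.6021

Step 3 — r_{ij} = s_{ij} / (s_i · s_j):
  r[U,U] = 1 (diagonal).
  r[U,V] = -1.0333 / (1.7224 · 1.6021) = -1.0333 / 2.7594 = -0.3745
  r[V,V] = 1 (diagonal).

R is symmetric with unit diagonal. Assembling:

R = [[1, -0.3745],
 [-0.3745, 1]]


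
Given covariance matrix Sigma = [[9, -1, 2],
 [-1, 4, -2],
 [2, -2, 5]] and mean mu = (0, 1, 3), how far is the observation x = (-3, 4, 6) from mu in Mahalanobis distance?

Step 1 — centre the observation: (x - mu) = (-3, 3, 3).

Step 2 — invert Sigma (cofactor / det for 3×3, or solve directly):
  Sigma^{-1} = [[0.1221, 0.0076, -0.0458],
 [0.0076, 0.313, 0.1221],
 [-0.0458, 0.1221, 0.2672]].

Step 3 — form the quadratic (x - mu)^T · Sigma^{-1} · (x - mu):
  Sigma^{-1} · (x - mu) = (-0.4809, 1.2824, 1.3053).
  (x - mu)^T · [Sigma^{-1} · (x - mu)] = (-3)·(-0.4809) + (3)·(1.2824) + (3)·(1.3053) = 9.2061.

Step 4 — take square root: d = √(9.2061) ≈ 3.0342.

d(x, mu) = √(9.2061) ≈ 3.0342


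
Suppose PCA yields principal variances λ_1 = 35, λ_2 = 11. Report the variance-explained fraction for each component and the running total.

Step 1 — total variance = trace(Sigma) = Σ λ_i = 35 + 11 = 46.

Step 2 — fraction explained by component i = λ_i / Σ λ:
  PC1: 35/46 = 0.7609
  PC2: 11/46 = 0.2391

Step 3 — cumulative fraction after k components = (λ_1 + ... + λ_k) / Σ λ:
  k = 1: 35/46 = 0.7609
  k = 2: (35 + 11)/46 = 46/46 = 1

Summary (fraction, with percent):

explained: PC1 0.7609 (76.09%), PC2 0.2391 (23.91%);  cumulative: 0.7609, 1


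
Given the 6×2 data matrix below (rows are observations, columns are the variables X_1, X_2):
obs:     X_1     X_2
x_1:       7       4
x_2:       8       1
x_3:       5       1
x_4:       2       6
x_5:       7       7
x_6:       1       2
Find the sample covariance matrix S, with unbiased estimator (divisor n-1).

Step 1 — column means:
  mean(X_1) = (7 + 8 + 5 + 2 + 7 + 1) / 6 = 30/6 = 5
  mean(X_2) = (4 + 1 + 1 + 6 + 7 + 2) / 6 = 21/6 = 3.5

Step 2 — sample covariance S[i,j] = (1/(n-1)) · Σ_k (x_{k,i} - mean_i) · (x_{k,j} - mean_j), with n-1 = 5.
  S[X_1,X_1] = ((2)·(2) + (3)·(3) + (0)·(0) + (-3)·(-3) + (2)·(2) + (-4)·(-4)) / 5 = 42/5 = 8.4
  S[X_1,X_2] = ((2)·(0.5) + (3)·(-2.5) + (0)·(-2.5) + (-3)·(2.5) + (2)·(3.5) + (-4)·(-1.5)) / 5 = -1/5 = -0.2
  S[X_2,X_2] = ((0.5)·(0.5) + (-2.5)·(-2.5) + (-2.5)·(-2.5) + (2.5)·(2.5) + (3.5)·(3.5) + (-1.5)·(-1.5)) / 5 = 33.5/5 = 6.7

S is symmetric (S[j,i] = S[i,j]). Assembling:

S = [[8.4, -0.2],
 [-0.2, 6.7]]


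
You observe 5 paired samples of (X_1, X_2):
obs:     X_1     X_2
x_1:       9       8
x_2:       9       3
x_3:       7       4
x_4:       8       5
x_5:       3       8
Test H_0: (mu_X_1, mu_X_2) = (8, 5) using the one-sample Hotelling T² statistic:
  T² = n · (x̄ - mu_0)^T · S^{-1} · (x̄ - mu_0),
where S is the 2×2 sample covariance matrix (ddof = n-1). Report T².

Step 1 — sample mean vector:
  mean(X_1) = (9 + 9 + 7 + 8 + 3) / 5 = 36/5 = 7.2
  mean(X_2) = (8 + 3 + 4 + 5 + 8) / 5 = 28/5 = 5.6
  x̄ = (7.2, 5.6),  deviation x̄ - mu_0 = (7.2, 5.6) - (8, 5) = (-0.8, 0.6).

Step 2 — sample covariance matrix, S[i,j] = (1/(n-1)) · Σ_k (x_{k,i} - mean_i) · (x_{k,j} - mean_j), divisor n-1 = 4:
  S[X_1,X_1] = ((1.8)·(1.8) + (1.8)·(1.8) + (-0.2)·(-0.2) + (0.8)·(0.8) + (-4.2)·(-4.2)) / 4 = 24.8/4 = 6.2
  S[X_1,X_2] = ((1.8)·(2.4) + (1.8)·(-2.6) + (-0.2)·(-1.6) + (0.8)·(-0.6) + (-4.2)·(2.4)) / 4 = -10.6/4 = -2.65
  S[X_2,X_2] = ((2.4)·(2.4) + (-2.6)·(-2.6) + (-1.6)·(-1.6) + (-0.6)·(-0.6) + (2.4)·(2.4)) / 4 = 21.2/4 = 5.3
  S = [[6.2, -2.65],
 [-2.65, 5.3]].

Step 3 — invert S. det(S) = 6.2·5.3 - (-2.65)² = 25.8375.
  S^{-1} = (1/det) · [[d, -b], [-b, a]] = [[0.2051, 0.1026],
 [0.1026, 0.24]].

Step 4 — quadratic form (x̄ - mu_0)^T · S^{-1} · (x̄ - mu_0):
  S^{-1} · (x̄ - mu_0) = (-0.1026, 0.0619),
  (x̄ - mu_0)^T · [...] = (-0.8)·(-0.1026) + (0.6)·(0.0619) = 0.1192.

Step 5 — scale by n: T² = 5 · 0.1192 = 0.596.

T² ≈ 0.596


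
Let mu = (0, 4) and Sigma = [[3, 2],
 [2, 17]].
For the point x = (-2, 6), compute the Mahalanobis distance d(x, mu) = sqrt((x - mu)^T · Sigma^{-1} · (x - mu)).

Step 1 — centre the observation: (x - mu) = (-2, 2).

Step 2 — invert Sigma. det(Sigma) = 3·17 - (2)² = 47.
  Sigma^{-1} = (1/det) · [[d, -b], [-b, a]] = [[0.3617, -0.0426],
 [-0.0426, 0.0638]].

Step 3 — form the quadratic (x - mu)^T · Sigma^{-1} · (x - mu):
  Sigma^{-1} · (x - mu) = (-0.8085, 0.2128).
  (x - mu)^T · [Sigma^{-1} · (x - mu)] = (-2)·(-0.8085) + (2)·(0.2128) = 2.0426.

Step 4 — take square root: d = √(2.0426) ≈ 1.4292.

d(x, mu) = √(2.0426) ≈ 1.4292


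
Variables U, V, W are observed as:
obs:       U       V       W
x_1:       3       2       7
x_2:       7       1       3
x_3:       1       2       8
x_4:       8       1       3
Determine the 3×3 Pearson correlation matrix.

Step 1 — column means:
  mean(U) = (3 + 7 + 1 + 8) / 4 = 19/4 = 4.75
  mean(V) = (2 + 1 + 2 + 1) / 4 = 6/4 = 1.5
  mean(W) = (7 + 3 + 8 + 3) / 4 = 21/4 = 5.25

Step 2 — sample variances and covariances s[i,j] = (1/(n-1)) · Σ_k (x_{k,i} - mean_i) · (x_{k,j} - mean_j), with n-1 = 3:
  s[U,U] = ((-1.75)·(-1.75) + (2.25)·(2.25) + (-3.75)·(-3.75) + (3.25)·(3.25)) / 3 = 32.75/3 = 10.9167
  s[U,V] = ((-1.75)·(0.5) + (2.25)·(-0.5) + (-3.75)·(0.5) + (3.25)·(-0.5)) / 3 = -5.5/3 = -1.8333
  s[U,W] = ((-1.75)·(1.75) + (2.25)·(-2.25) + (-3.75)·(2.75) + (3.25)·(-2.25)) / 3 = -25.75/3 = -8.5833
  s[V,V] = ((0.5)·(0.5) + (-0.5)·(-0.5) + (0.5)·(0.5) + (-0.5)·(-0.5)) / 3 = 1/3 = 0.3333
  s[V,W] = ((0.5)·(1.75) + (-0.5)·(-2.25) + (0.5)·(2.75) + (-0.5)·(-2.25)) / 3 = 4.5/3 = 1.5
  s[W,W] = ((1.75)·(1.75) + (-2.25)·(-2.25) + (2.75)·(2.75) + (-2.25)·(-2.25)) / 3 = 20.75/3 = 6.9167
  Sample standard deviations s_i = √(s[i,i]):
  s(U) = √(10.9167) = 3.304
  s(V) = √(0.3333) = 0.5774
  s(W) = √(6.9167) = 2.63

Step 3 — r_{ij} = s_{ij} / (s_i · s_j):
  r[U,U] = 1 (diagonal).
  r[U,V] = -1.8333 / (3.304 · 0.5774) = -1.8333 / 1.9076 = -0.9611
  r[U,W] = -8.5833 / (3.304 · 2.63) = -8.5833 / 8.6895 = -0.9878
  r[V,V] = 1 (diagonal).
  r[V,W] = 1.5 / (0.5774 · 2.63) = 1.5 / 1.5184 = 0.9879
  r[W,W] = 1 (diagonal).

R is symmetric with unit diagonal. Assembling:

R = [[1, -0.9611, -0.9878],
 [-0.9611, 1, 0.9879],
 [-0.9878, 0.9879, 1]]


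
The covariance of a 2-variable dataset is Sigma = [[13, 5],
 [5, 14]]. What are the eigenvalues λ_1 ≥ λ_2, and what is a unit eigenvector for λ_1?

Step 1 — characteristic polynomial of 2×2 Sigma:
  det(Sigma - λI) = λ² - trace · λ + det = 0.
  trace = 13 + 14 = 27, det = 13·14 - (5)² = 157.
Step 2 — discriminant:
  Δ = trace² - 4·det = 729 - 628 = 101.
Step 3 — eigenvalues:
  λ = (trace ± √Δ)/2 = (27 ± 10.0499)/2,
  λ_1 = 18.5249,  λ_2 = 8.4751.

Step 4 — unit eigenvector for λ_1: solve (Sigma - λ_1 I)v = 0. First row:
  (13 - 18.5249)·v_x + (5)·v_y = 0, i.e. (-5.5249)·v_x + (5)·v_y = 0,
  so v ∝ (b, λ_1 - a) = (5, 5.5249) = u.
  ||u|| = √((5)² + (5.5249)²) = √(55.5249) ≈ 7.4515,
  v_1 = u/||u|| ≈ (0.671, 0.7415) (||v_1|| = 1).

λ_1 = 18.5249,  λ_2 = 8.4751;  v_1 ≈ (0.671, 0.7415)


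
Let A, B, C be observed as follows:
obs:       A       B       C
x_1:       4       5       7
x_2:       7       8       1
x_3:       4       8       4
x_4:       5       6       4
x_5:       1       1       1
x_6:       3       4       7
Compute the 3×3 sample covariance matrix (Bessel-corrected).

Step 1 — column means:
  mean(A) = (4 + 7 + 4 + 5 + 1 + 3) / 6 = 24/6 = 4
  mean(B) = (5 + 8 + 8 + 6 + 1 + 4) / 6 = 32/6 = 5.3333
  mean(C) = (7 + 1 + 4 + 4 + 1 + 7) / 6 = 24/6 = 4

Step 2 — sample covariance S[i,j] = (1/(n-1)) · Σ_k (x_{k,i} - mean_i) · (x_{k,j} - mean_j), with n-1 = 5.
  S[A,A] = ((0)·(0) + (3)·(3) + (0)·(0) + (1)·(1) + (-3)·(-3) + (-1)·(-1)) / 5 = 20/5 = 4
  S[A,B] = ((0)·(-0.3333) + (3)·(2.6667) + (0)·(2.6667) + (1)·(0.6667) + (-3)·(-4.3333) + (-1)·(-1.3333)) / 5 = 23/5 = 4.6
  S[A,C] = ((0)·(3) + (3)·(-3) + (0)·(0) + (1)·(0) + (-3)·(-3) + (-1)·(3)) / 5 = -3/5 = -0.6
  S[B,B] = ((-0.3333)·(-0.3333) + (2.6667)·(2.6667) + (2.6667)·(2.6667) + (0.6667)·(0.6667) + (-4.3333)·(-4.3333) + (-1.3333)·(-1.3333)) / 5 = 35.3333/5 = 7.0667
  S[B,C] = ((-0.3333)·(3) + (2.6667)·(-3) + (2.6667)·(0) + (0.6667)·(0) + (-4.3333)·(-3) + (-1.3333)·(3)) / 5 = 0/5 = 0
  S[C,C] = ((3)·(3) + (-3)·(-3) + (0)·(0) + (0)·(0) + (-3)·(-3) + (3)·(3)) / 5 = 36/5 = 7.2

S is symmetric (S[j,i] = S[i,j]). Assembling:

S = [[4, 4.6, -0.6],
 [4.6, 7.0667, 0],
 [-0.6, 0, 7.2]]


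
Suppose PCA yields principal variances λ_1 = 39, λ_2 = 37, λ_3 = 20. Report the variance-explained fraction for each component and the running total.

Step 1 — total variance = trace(Sigma) = Σ λ_i = 39 + 37 + 20 = 96.

Step 2 — fraction explained by component i = λ_i / Σ λ:
  PC1: 39/96 = 0.4062
  PC2: 37/96 = 0.3854
  PC3: 20/96 = 0.2083

Step 3 — cumulative fraction after k components = (λ_1 + ... + λ_k) / Σ λ:
  k = 1: 39/96 = 0.4062
  k = 2: (39 + 37)/96 = 76/96 = 0.7917
  k = 3: (39 + 37 + 20)/96 = 96/96 = 1

Summary (fraction, with percent):

explained: PC1 0.4062 (40.62%), PC2 0.3854 (38.54%), PC3 0.2083 (20.83%);  cumulative: 0.4062, 0.7917, 1


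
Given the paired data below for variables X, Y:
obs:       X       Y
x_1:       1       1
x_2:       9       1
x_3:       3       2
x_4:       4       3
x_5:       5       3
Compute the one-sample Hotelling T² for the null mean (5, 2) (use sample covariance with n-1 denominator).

Step 1 — sample mean vector:
  mean(X) = (1 + 9 + 3 + 4 + 5) / 5 = 22/5 = 4.4
  mean(Y) = (1 + 1 + 2 + 3 + 3) / 5 = 10/5 = 2
  x̄ = (4.4, 2),  deviation x̄ - mu_0 = (4.4, 2) - (5, 2) = (-0.6, 0).

Step 2 — sample covariance matrix, S[i,j] = (1/(n-1)) · Σ_k (x_{k,i} - mean_i) · (x_{k,j} - mean_j), divisor n-1 = 4:
  S[X,X] = ((-3.4)·(-3.4) + (4.6)·(4.6) + (-1.4)·(-1.4) + (-0.4)·(-0.4) + (0.6)·(0.6)) / 4 = 35.2/4 = 8.8
  S[X,Y] = ((-3.4)·(-1) + (4.6)·(-1) + (-1.4)·(0) + (-0.4)·(1) + (0.6)·(1)) / 4 = -1/4 = -0.25
  S[Y,Y] = ((-1)·(-1) + (-1)·(-1) + (0)·(0) + (1)·(1) + (1)·(1)) / 4 = 4/4 = 1
  S = [[8.8, -0.25],
 [-0.25, 1]].

Step 3 — invert S. det(S) = 8.8·1 - (-0.25)² = 8.7375.
  S^{-1} = (1/det) · [[d, -b], [-b, a]] = [[0.1144, 0.0286],
 [0.0286, 1.0072]].

Step 4 — quadratic form (x̄ - mu_0)^T · S^{-1} · (x̄ - mu_0):
  S^{-1} · (x̄ - mu_0) = (-0.0687, -0.0172),
  (x̄ - mu_0)^T · [...] = (-0.6)·(-0.0687) + (0)·(-0.0172) = 0.0412.

Step 5 — scale by n: T² = 5 · 0.0412 = 0.206.

T² ≈ 0.206


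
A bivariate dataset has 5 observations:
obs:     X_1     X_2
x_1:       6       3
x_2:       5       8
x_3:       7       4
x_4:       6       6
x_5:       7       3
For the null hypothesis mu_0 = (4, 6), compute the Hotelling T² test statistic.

Step 1 — sample mean vector:
  mean(X_1) = (6 + 5 + 7 + 6 + 7) / 5 = 31/5 = 6.2
  mean(X_2) = (3 + 8 + 4 + 6 + 3) / 5 = 24/5 = 4.8
  x̄ = (6.2, 4.8),  deviation x̄ - mu_0 = (6.2, 4.8) - (4, 6) = (2.2, -1.2).

Step 2 — sample covariance matrix, S[i,j] = (1/(n-1)) · Σ_k (x_{k,i} - mean_i) · (x_{k,j} - mean_j), divisor n-1 = 4:
  S[X_1,X_1] = ((-0.2)·(-0.2) + (-1.2)·(-1.2) + (0.8)·(0.8) + (-0.2)·(-0.2) + (0.8)·(0.8)) / 4 = 2.8/4 = 0.7
  S[X_1,X_2] = ((-0.2)·(-1.8) + (-1.2)·(3.2) + (0.8)·(-0.8) + (-0.2)·(1.2) + (0.8)·(-1.8)) / 4 = -5.8/4 = -1.45
  S[X_2,X_2] = ((-1.8)·(-1.8) + (3.2)·(3.2) + (-0.8)·(-0.8) + (1.2)·(1.2) + (-1.8)·(-1.8)) / 4 = 18.8/4 = 4.7
  S = [[0.7, -1.45],
 [-1.45, 4.7]].

Step 3 — invert S. det(S) = 0.7·4.7 - (-1.45)² = 1.1875.
  S^{-1} = (1/det) · [[d, -b], [-b, a]] = [[3.9579, 1.2211],
 [1.2211, 0.5895]].

Step 4 — quadratic form (x̄ - mu_0)^T · S^{-1} · (x̄ - mu_0):
  S^{-1} · (x̄ - mu_0) = (7.2421, 1.9789),
  (x̄ - mu_0)^T · [...] = (2.2)·(7.2421) + (-1.2)·(1.9789) = 13.5579.

Step 5 — scale by n: T² = 5 · 13.5579 = 67.7895.

T² ≈ 67.7895


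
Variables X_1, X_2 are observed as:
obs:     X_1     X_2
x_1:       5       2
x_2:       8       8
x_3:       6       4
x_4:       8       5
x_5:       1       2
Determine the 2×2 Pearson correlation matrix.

Step 1 — column means:
  mean(X_1) = (5 + 8 + 6 + 8 + 1) / 5 = 28/5 = 5.6
  mean(X_2) = (2 + 8 + 4 + 5 + 2) / 5 = 21/5 = 4.2

Step 2 — sample variances and covariances s[i,j] = (1/(n-1)) · Σ_k (x_{k,i} - mean_i) · (x_{k,j} - mean_j), with n-1 = 4:
  s[X_1,X_1] = ((-0.6)·(-0.6) + (2.4)·(2.4) + (0.4)·(0.4) + (2.4)·(2.4) + (-4.6)·(-4.6)) / 4 = 33.2/4 = 8.3
  s[X_1,X_2] = ((-0.6)·(-2.2) + (2.4)·(3.8) + (0.4)·(-0.2) + (2.4)·(0.8) + (-4.6)·(-2.2)) / 4 = 22.4/4 = 5.6
  s[X_2,X_2] = ((-2.2)·(-2.2) + (3.8)·(3.8) + (-0.2)·(-0.2) + (0.8)·(0.8) + (-2.2)·(-2.2)) / 4 = 24.8/4 = 6.2
  Sample standard deviations s_i = √(s[i,i]):
  s(X_1) = √(8.3) = 2.881
  s(X_2) = √(6.2) = 2.49

Step 3 — r_{ij} = s_{ij} / (s_i · s_j):
  r[X_1,X_1] = 1 (diagonal).
  r[X_1,X_2] = 5.6 / (2.881 · 2.49) = 5.6 / 7.1736 = 0.7806
  r[X_2,X_2] = 1 (diagonal).

R is symmetric with unit diagonal. Assembling:

R = [[1, 0.7806],
 [0.7806, 1]]


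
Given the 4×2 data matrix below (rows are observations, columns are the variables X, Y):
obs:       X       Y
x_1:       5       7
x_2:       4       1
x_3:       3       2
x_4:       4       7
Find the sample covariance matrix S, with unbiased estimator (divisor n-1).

Step 1 — column means:
  mean(X) = (5 + 4 + 3 + 4) / 4 = 16/4 = 4
  mean(Y) = (7 + 1 + 2 + 7) / 4 = 17/4 = 4.25

Step 2 — sample covariance S[i,j] = (1/(n-1)) · Σ_k (x_{k,i} - mean_i) · (x_{k,j} - mean_j), with n-1 = 3.
  S[X,X] = ((1)·(1) + (0)·(0) + (-1)·(-1) + (0)·(0)) / 3 = 2/3 = 0.6667
  S[X,Y] = ((1)·(2.75) + (0)·(-3.25) + (-1)·(-2.25) + (0)·(2.75)) / 3 = 5/3 = 1.6667
  S[Y,Y] = ((2.75)·(2.75) + (-3.25)·(-3.25) + (-2.25)·(-2.25) + (2.75)·(2.75)) / 3 = 30.75/3 = 10.25

S is symmetric (S[j,i] = S[i,j]). Assembling:

S = [[0.6667, 1.6667],
 [1.6667, 10.25]]


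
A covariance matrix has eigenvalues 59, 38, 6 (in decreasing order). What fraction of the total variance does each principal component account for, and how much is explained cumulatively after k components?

Step 1 — total variance = trace(Sigma) = Σ λ_i = 59 + 38 + 6 = 103.

Step 2 — fraction explained by component i = λ_i / Σ λ:
  PC1: 59/103 = 0.5728
  PC2: 38/103 = 0.3689
  PC3: 6/103 = 0.0583

Step 3 — cumulative fraction after k components = (λ_1 + ... + λ_k) / Σ λ:
  k = 1: 59/103 = 0.5728
  k = 2: (59 + 38)/103 = 97/103 = 0.9417
  k = 3: (59 + 38 + 6)/103 = 103/103 = 1

Summary (fraction, with percent):

explained: PC1 0.5728 (57.28%), PC2 0.3689 (36.89%), PC3 0.0583 (5.83%);  cumulative: 0.5728, 0.9417, 1


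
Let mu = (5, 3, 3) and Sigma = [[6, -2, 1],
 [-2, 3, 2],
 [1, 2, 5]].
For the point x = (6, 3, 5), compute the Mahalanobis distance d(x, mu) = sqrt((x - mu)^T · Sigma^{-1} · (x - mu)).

Step 1 — centre the observation: (x - mu) = (1, 0, 2).

Step 2 — invert Sigma (cofactor / det for 3×3, or solve directly):
  Sigma^{-1} = [[0.3143, 0.3429, -0.2],
 [0.3429, 0.8286, -0.4],
 [-0.2, -0.4, 0.4]].

Step 3 — form the quadratic (x - mu)^T · Sigma^{-1} · (x - mu):
  Sigma^{-1} · (x - mu) = (-0.0857, -0.4571, 0.6).
  (x - mu)^T · [Sigma^{-1} · (x - mu)] = (1)·(-0.0857) + (0)·(-0.4571) + (2)·(0.6) = 1.1143.

Step 4 — take square root: d = √(1.1143) ≈ 1.0556.

d(x, mu) = √(1.1143) ≈ 1.0556


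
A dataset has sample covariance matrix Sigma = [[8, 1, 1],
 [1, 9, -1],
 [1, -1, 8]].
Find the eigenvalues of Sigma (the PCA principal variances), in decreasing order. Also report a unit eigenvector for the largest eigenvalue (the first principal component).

Step 1 — characteristic polynomial p(λ) = det(λI - Sigma) = λ³ - tr·λ² + c_1·λ - det, where tr = trace, c_1 = sum of the principal 2×2 minors, det = det(Sigma):
  tr = 8 + 9 + 8 = 25,
  c_1 = (8·9 - (1)²) + (8·8 - (1)²) + (9·8 - (-1)²) = 71 + 63 + 71 = 205,
  det = 8·(9·8 - (-1)²) - (1)·((1)·8 - (-1)·(1)) + (1)·((1)·(-1) - 9·(1)) = 8·(71) - (1)·(9) + (1)·(-10) = 549.
  So p(λ) = λ³ - 25λ² + 205λ - 549.
Step 2 — look for an integer root (rational root theorem: any rational root is an integer divisor of 549). Testing λ = 9:
  p(9) = 729 - 2025 + 1845 - 549 = 0  ✓
  Dividing out (λ - 9): p(λ) = (λ - 9)(λ² - 16λ + 61).
Step 3 — remaining eigenvalues from the quadratic λ² - 16λ + 61 = 0:
  Δ = 16² - 4·61 = 256 - 244 = 12,  λ = (16 ± √12)/2 = (16 ± 3.4641)/2 ≈ 9.7321 or 6.2679.
  Sorted: λ_1 = 9.7321,  λ_2 = 9,  λ_3 = 6.2679  (check: sum = 25 = tr ✓).

Step 4 — unit eigenvector for λ_1 ≈ 9.7321: v spans the null space of (Sigma - λ_1 I), whose rows are
  r_1 = (-1.7321, 1, 1),  r_2 = (1, -0.7321, -1),  r_3 = (1, -1, -1.7321).
  v is orthogonal to every row, so take v ∝ r_1 × r_2 = ((1)·(-1) - (1)·(-0.7321), (1)·(1) - (-1.7321)·(-1), (-1.7321)·(-0.7321) - (1)·(1)) ≈ (-0.2679, -0.7321, 0.2679).
  Rescale (multiply by -1 so the first nonzero entry is positive): u = (0.2679, 0.7321, -0.2679).
  ||u|| = √((0.2679)² + (0.7321)² + (-0.2679)²) = √(0.6795) ≈ 0.8243,  v_1 = u/||u|| ≈ (0.3251, 0.8881, -0.3251) (||v_1|| = 1).

λ_1 = 9.7321,  λ_2 = 9,  λ_3 = 6.2679;  v_1 ≈ (0.3251, 0.8881, -0.3251)


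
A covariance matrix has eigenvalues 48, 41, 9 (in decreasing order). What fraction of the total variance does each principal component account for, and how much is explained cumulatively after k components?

Step 1 — total variance = trace(Sigma) = Σ λ_i = 48 + 41 + 9 = 98.

Step 2 — fraction explained by component i = λ_i / Σ λ:
  PC1: 48/98 = 0.4898
  PC2: 41/98 = 0.4184
  PC3: 9/98 = 0.0918

Step 3 — cumulative fraction after k components = (λ_1 + ... + λ_k) / Σ λ:
  k = 1: 48/98 = 0.4898
  k = 2: (48 + 41)/98 = 89/98 = 0.9082
  k = 3: (48 + 41 + 9)/98 = 98/98 = 1

Summary (fraction, with percent):

explained: PC1 0.4898 (48.98%), PC2 0.4184 (41.84%), PC3 0.0918 (9.18%);  cumulative: 0.4898, 0.9082, 1


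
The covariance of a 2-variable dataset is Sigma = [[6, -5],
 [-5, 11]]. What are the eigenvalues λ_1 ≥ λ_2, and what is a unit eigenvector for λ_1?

Step 1 — characteristic polynomial of 2×2 Sigma:
  det(Sigma - λI) = λ² - trace · λ + det = 0.
  trace = 6 + 11 = 17, det = 6·11 - (-5)² = 41.
Step 2 — discriminant:
  Δ = trace² - 4·det = 289 - 164 = 125.
Step 3 — eigenvalues:
  λ = (trace ± √Δ)/2 = (17 ± 11.1803)/2,
  λ_1 = 14.0902,  λ_2 = 2.9098.

Step 4 — unit eigenvector for λ_1: solve (Sigma - λ_1 I)v = 0. First row:
  (6 - 14.0902)·v_x + (-5)·v_y = 0, i.e. (-8.0902)·v_x + (-5)·v_y = 0,
  so v ∝ (b, λ_1 - a) = (-5, 8.0902); multiply by -1 so the first entry is positive: u = (5, -8.0902).
  ||u|| = √((5)² + (-8.0902)²) = √(90.4508) ≈ 9.5106,
  v_1 = u/||u|| ≈ (0.5257, -0.8507) (||v_1|| = 1).

λ_1 = 14.0902,  λ_2 = 2.9098;  v_1 ≈ (0.5257, -0.8507)


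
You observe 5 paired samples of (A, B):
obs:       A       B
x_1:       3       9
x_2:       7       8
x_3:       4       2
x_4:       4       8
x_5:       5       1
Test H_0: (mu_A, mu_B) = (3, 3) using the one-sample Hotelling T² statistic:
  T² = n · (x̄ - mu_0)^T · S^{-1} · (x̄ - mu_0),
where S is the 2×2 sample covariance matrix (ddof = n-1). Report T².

Step 1 — sample mean vector:
  mean(A) = (3 + 7 + 4 + 4 + 5) / 5 = 23/5 = 4.6
  mean(B) = (9 + 8 + 2 + 8 + 1) / 5 = 28/5 = 5.6
  x̄ = (4.6, 5.6),  deviation x̄ - mu_0 = (4.6, 5.6) - (3, 3) = (1.6, 2.6).

Step 2 — sample covariance matrix, S[i,j] = (1/(n-1)) · Σ_k (x_{k,i} - mean_i) · (x_{k,j} - mean_j), divisor n-1 = 4:
  S[A,A] = ((-1.6)·(-1.6) + (2.4)·(2.4) + (-0.6)·(-0.6) + (-0.6)·(-0.6) + (0.4)·(0.4)) / 4 = 9.2/4 = 2.3
  S[A,B] = ((-1.6)·(3.4) + (2.4)·(2.4) + (-0.6)·(-3.6) + (-0.6)·(2.4) + (0.4)·(-4.6)) / 4 = -0.8/4 = -0.2
  S[B,B] = ((3.4)·(3.4) + (2.4)·(2.4) + (-3.6)·(-3.6) + (2.4)·(2.4) + (-4.6)·(-4.6)) / 4 = 57.2/4 = 14.3
  S = [[2.3, -0.2],
 [-0.2, 14.3]].

Step 3 — invert S. det(S) = 2.3·14.3 - (-0.2)² = 32.85.
  S^{-1} = (1/det) · [[d, -b], [-b, a]] = [[0.4353, 0.0061],
 [0.0061, 0.07]].

Step 4 — quadratic form (x̄ - mu_0)^T · S^{-1} · (x̄ - mu_0):
  S^{-1} · (x̄ - mu_0) = (0.7123, 0.1918),
  (x̄ - mu_0)^T · [...] = (1.6)·(0.7123) + (2.6)·(0.1918) = 1.6384.

Step 5 — scale by n: T² = 5 · 1.6384 = 8.1918.

T² ≈ 8.1918


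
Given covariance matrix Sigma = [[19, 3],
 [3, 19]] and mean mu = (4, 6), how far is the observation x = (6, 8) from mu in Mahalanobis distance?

Step 1 — centre the observation: (x - mu) = (2, 2).

Step 2 — invert Sigma. det(Sigma) = 19·19 - (3)² = 352.
  Sigma^{-1} = (1/det) · [[d, -b], [-b, a]] = [[0.054, -0.0085],
 [-0.0085, 0.054]].

Step 3 — form the quadratic (x - mu)^T · Sigma^{-1} · (x - mu):
  Sigma^{-1} · (x - mu) = (0.0909, 0.0909).
  (x - mu)^T · [Sigma^{-1} · (x - mu)] = (2)·(0.0909) + (2)·(0.0909) = 0.3636.

Step 4 — take square root: d = √(0.3636) ≈ 0.603.

d(x, mu) = √(0.3636) ≈ 0.603


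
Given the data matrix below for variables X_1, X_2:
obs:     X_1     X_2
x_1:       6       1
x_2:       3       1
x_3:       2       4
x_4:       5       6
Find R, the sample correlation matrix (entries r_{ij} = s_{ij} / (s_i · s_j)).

Step 1 — column means:
  mean(X_1) = (6 + 3 + 2 + 5) / 4 = 16/4 = 4
  mean(X_2) = (1 + 1 + 4 + 6) / 4 = 12/4 = 3

Step 2 — sample variances and covariances s[i,j] = (1/(n-1)) · Σ_k (x_{k,i} - mean_i) · (x_{k,j} - mean_j), with n-1 = 3:
  s[X_1,X_1] = ((2)·(2) + (-1)·(-1) + (-2)·(-2) + (1)·(1)) / 3 = 10/3 = 3.3333
  s[X_1,X_2] = ((2)·(-2) + (-1)·(-2) + (-2)·(1) + (1)·(3)) / 3 = -1/3 = -0.3333
  s[X_2,X_2] = ((-2)·(-2) + (-2)·(-2) + (1)·(1) + (3)·(3)) / 3 = 18/3 = 6
  Sample standard deviations s_i = √(s[i,i]):
  s(X_1) = √(3.3333) = 1.8257
  s(X_2) = √(6) = 2.4495

Step 3 — r_{ij} = s_{ij} / (s_i · s_j):
  r[X_1,X_1] = 1 (diagonal).
  r[X_1,X_2] = -0.3333 / (1.8257 · 2.4495) = -0.3333 / 4.4721 = -0.0745
  r[X_2,X_2] = 1 (diagonal).

R is symmetric with unit diagonal. Assembling:

R = [[1, -0.0745],
 [-0.0745, 1]]


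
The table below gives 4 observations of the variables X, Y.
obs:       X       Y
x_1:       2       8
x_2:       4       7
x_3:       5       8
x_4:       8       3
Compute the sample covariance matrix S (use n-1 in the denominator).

Step 1 — column means:
  mean(X) = (2 + 4 + 5 + 8) / 4 = 19/4 = 4.75
  mean(Y) = (8 + 7 + 8 + 3) / 4 = 26/4 = 6.5

Step 2 — sample covariance S[i,j] = (1/(n-1)) · Σ_k (x_{k,i} - mean_i) · (x_{k,j} - mean_j), with n-1 = 3.
  S[X,X] = ((-2.75)·(-2.75) + (-0.75)·(-0.75) + (0.25)·(0.25) + (3.25)·(3.25)) / 3 = 18.75/3 = 6.25
  S[X,Y] = ((-2.75)·(1.5) + (-0.75)·(0.5) + (0.25)·(1.5) + (3.25)·(-3.5)) / 3 = -15.5/3 = -5.1667
  S[Y,Y] = ((1.5)·(1.5) + (0.5)·(0.5) + (1.5)·(1.5) + (-3.5)·(-3.5)) / 3 = 17/3 = 5.6667

S is symmetric (S[j,i] = S[i,j]). Assembling:

S = [[6.25, -5.1667],
 [-5.1667, 5.6667]]


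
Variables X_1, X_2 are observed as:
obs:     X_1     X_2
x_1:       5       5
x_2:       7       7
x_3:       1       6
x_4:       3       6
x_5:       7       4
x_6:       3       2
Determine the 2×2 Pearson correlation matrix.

Step 1 — column means:
  mean(X_1) = (5 + 7 + 1 + 3 + 7 + 3) / 6 = 26/6 = 4.3333
  mean(X_2) = (5 + 7 + 6 + 6 + 4 + 2) / 6 = 30/6 = 5

Step 2 — sample variances and covariances s[i,j] = (1/(n-1)) · Σ_k (x_{k,i} - mean_i) · (x_{k,j} - mean_j), with n-1 = 5:
  s[X_1,X_1] = ((0.6667)·(0.6667) + (2.6667)·(2.6667) + (-3.3333)·(-3.3333) + (-1.3333)·(-1.3333) + (2.6667)·(2.6667) + (-1.3333)·(-1.3333)) / 5 = 29.3333/5 = 5.8667
  s[X_1,X_2] = ((0.6667)·(0) + (2.6667)·(2) + (-3.3333)·(1) + (-1.3333)·(1) + (2.6667)·(-1) + (-1.3333)·(-3)) / 5 = 2/5 = 0.4
  s[X_2,X_2] = ((0)·(0) + (2)·(2) + (1)·(1) + (1)·(1) + (-1)·(-1) + (-3)·(-3)) / 5 = 16/5 = 3.2
  Sample standard deviations s_i = √(s[i,i]):
  s(X_1) = √(5.8667) = 2.4221
  s(X_2) = √(3.2) = 1.7889

Step 3 — r_{ij} = s_{ij} / (s_i · s_j):
  r[X_1,X_1] = 1 (diagonal).
  r[X_1,X_2] = 0.4 / (2.4221 · 1.7889) = 0.4 / 4.3328 = 0.0923
  r[X_2,X_2] = 1 (diagonal).

R is symmetric with unit diagonal. Assembling:

R = [[1, 0.0923],
 [0.0923, 1]]


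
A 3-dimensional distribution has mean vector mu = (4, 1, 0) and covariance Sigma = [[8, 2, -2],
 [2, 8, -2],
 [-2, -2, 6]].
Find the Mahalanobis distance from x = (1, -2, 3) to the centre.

Step 1 — centre the observation: (x - mu) = (-3, -3, 3).

Step 2 — invert Sigma (cofactor / det for 3×3, or solve directly):
  Sigma^{-1} = [[0.141, -0.0256, 0.0385],
 [-0.0256, 0.141, 0.0385],
 [0.0385, 0.0385, 0.1923]].

Step 3 — form the quadratic (x - mu)^T · Sigma^{-1} · (x - mu):
  Sigma^{-1} · (x - mu) = (-0.2308, -0.2308, 0.3462).
  (x - mu)^T · [Sigma^{-1} · (x - mu)] = (-3)·(-0.2308) + (-3)·(-0.2308) + (3)·(0.3462) = 2.4231.

Step 4 — take square root: d = √(2.4231) ≈ 1.5566.

d(x, mu) = √(2.4231) ≈ 1.5566


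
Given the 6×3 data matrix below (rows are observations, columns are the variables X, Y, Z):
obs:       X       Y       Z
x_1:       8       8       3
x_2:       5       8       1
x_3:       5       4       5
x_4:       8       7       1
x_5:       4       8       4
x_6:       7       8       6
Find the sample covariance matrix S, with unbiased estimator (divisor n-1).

Step 1 — column means:
  mean(X) = (8 + 5 + 5 + 8 + 4 + 7) / 6 = 37/6 = 6.1667
  mean(Y) = (8 + 8 + 4 + 7 + 8 + 8) / 6 = 43/6 = 7.1667
  mean(Z) = (3 + 1 + 5 + 1 + 4 + 6) / 6 = 20/6 = 3.3333

Step 2 — sample covariance S[i,j] = (1/(n-1)) · Σ_k (x_{k,i} - mean_i) · (x_{k,j} - mean_j), with n-1 = 5.
  S[X,X] = ((1.8333)·(1.8333) + (-1.1667)·(-1.1667) + (-1.1667)·(-1.1667) + (1.8333)·(1.8333) + (-2.1667)·(-2.1667) + (0.8333)·(0.8333)) / 5 = 14.8333/5 = 2.9667
  S[X,Y] = ((1.8333)·(0.8333) + (-1.1667)·(0.8333) + (-1.1667)·(-3.1667) + (1.8333)·(-0.1667) + (-2.1667)·(0.8333) + (0.8333)·(0.8333)) / 5 = 2.8333/5 = 0.5667
  S[X,Z] = ((1.8333)·(-0.3333) + (-1.1667)·(-2.3333) + (-1.1667)·(1.6667) + (1.8333)·(-2.3333) + (-2.1667)·(0.6667) + (0.8333)·(2.6667)) / 5 = -3.3333/5 = -0.6667
  S[Y,Y] = ((0.8333)·(0.8333) + (0.8333)·(0.8333) + (-3.1667)·(-3.1667) + (-0.1667)·(-0.1667) + (0.8333)·(0.8333) + (0.8333)·(0.8333)) / 5 = 12.8333/5 = 2.5667
  S[Y,Z] = ((0.8333)·(-0.3333) + (0.8333)·(-2.3333) + (-3.1667)·(1.6667) + (-0.1667)·(-2.3333) + (0.8333)·(0.6667) + (0.8333)·(2.6667)) / 5 = -4.3333/5 = -0.8667
  S[Z,Z] = ((-0.3333)·(-0.3333) + (-2.3333)·(-2.3333) + (1.6667)·(1.6667) + (-2.3333)·(-2.3333) + (0.6667)·(0.6667) + (2.6667)·(2.6667)) / 5 = 21.3333/5 = 4.2667

S is symmetric (S[j,i] = S[i,j]). Assembling:

S = [[2.9667, 0.5667, -0.6667],
 [0.5667, 2.5667, -0.8667],
 [-0.6667, -0.8667, 4.2667]]


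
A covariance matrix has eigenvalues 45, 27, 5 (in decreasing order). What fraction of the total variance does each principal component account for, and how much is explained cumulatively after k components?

Step 1 — total variance = trace(Sigma) = Σ λ_i = 45 + 27 + 5 = 77.

Step 2 — fraction explained by component i = λ_i / Σ λ:
  PC1: 45/77 = 0.5844
  PC2: 27/77 = 0.3506
  PC3: 5/77 = 0.0649

Step 3 — cumulative fraction after k components = (λ_1 + ... + λ_k) / Σ λ:
  k = 1: 45/77 = 0.5844
  k = 2: (45 + 27)/77 = 72/77 = 0.9351
  k = 3: (45 + 27 + 5)/77 = 77/77 = 1

Summary (fraction, with percent):

explained: PC1 0.5844 (58.44%), PC2 0.3506 (35.06%), PC3 0.0649 (6.49%);  cumulative: 0.5844, 0.9351, 1
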